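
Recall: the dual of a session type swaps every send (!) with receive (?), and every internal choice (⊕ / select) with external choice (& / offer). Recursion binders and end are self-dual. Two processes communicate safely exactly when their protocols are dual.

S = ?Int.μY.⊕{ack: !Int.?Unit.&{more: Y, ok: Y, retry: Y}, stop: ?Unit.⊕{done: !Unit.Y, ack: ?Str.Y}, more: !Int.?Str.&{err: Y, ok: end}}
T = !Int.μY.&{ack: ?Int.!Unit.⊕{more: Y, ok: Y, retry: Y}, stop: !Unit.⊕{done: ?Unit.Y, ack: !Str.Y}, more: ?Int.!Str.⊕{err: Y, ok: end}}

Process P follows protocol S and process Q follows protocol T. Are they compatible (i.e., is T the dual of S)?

?Int ‖ !Int  match
  μY ‖ μY  match (binder kept)
    ⊕{ack,stop,more} ‖ &{ack,stop,more}  match label sets agree
      case ack:
        !Int ‖ ?Int  match
          ?Unit ‖ !Unit  match
            &{more,ok,retry} ‖ ⊕{more,ok,retry}  match label sets agree
              case more:
                Y ‖ Y  match
              case ok:
                Y ‖ Y  match
              case retry:
                Y ‖ Y  match
      case stop:
        ?Unit ‖ !Unit  match
          ⊕{done,ack} ‖ ⊕{done,ack}  ✗ choice polarity not flipped — not dual

NO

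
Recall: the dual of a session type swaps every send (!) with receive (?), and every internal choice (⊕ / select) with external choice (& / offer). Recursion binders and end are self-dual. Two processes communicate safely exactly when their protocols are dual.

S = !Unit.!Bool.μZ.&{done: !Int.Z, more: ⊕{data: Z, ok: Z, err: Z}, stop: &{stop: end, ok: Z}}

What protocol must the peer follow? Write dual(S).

!Unit → ?Unit
  !Bool → ?Bool
    μZ → μZ  (binder kept)
      &{done,more,stop} → ⊕{done,more,stop}  (&→⊕)
        case done:
          !Int → ?Int
            dual(Z) = Z
        case more:
          ⊕{data,ok,err} → &{data,ok,err}  (select→offer)
            case data:
              dual(Z) = Z
            case ok:
              dual(Z) = Z
            case err:
              dual(Z) = Z
        case stop:
          &{stop,ok} → ⊕{stop,ok}  (&→⊕)
            case stop:
              dual(end) = end
            case ok:
              dual(Z) = Z

?Unit.?Bool.μZ.⊕{done: ?Int.Z, more: &{data: Z, ok: Z, err: Z}, stop: ⊕{stop: end, ok: Z}}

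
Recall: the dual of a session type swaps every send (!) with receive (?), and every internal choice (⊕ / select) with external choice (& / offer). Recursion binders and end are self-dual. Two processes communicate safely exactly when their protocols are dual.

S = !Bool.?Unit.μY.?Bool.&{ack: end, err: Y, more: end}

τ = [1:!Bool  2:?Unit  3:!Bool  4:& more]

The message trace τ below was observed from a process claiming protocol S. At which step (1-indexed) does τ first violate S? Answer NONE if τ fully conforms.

[1] !Bool  ok  now at ?Unit.μY.…
[2] ?Unit  ok  now at μY.…
[3] got !Bool, protocol expects ?Bool  ✗

3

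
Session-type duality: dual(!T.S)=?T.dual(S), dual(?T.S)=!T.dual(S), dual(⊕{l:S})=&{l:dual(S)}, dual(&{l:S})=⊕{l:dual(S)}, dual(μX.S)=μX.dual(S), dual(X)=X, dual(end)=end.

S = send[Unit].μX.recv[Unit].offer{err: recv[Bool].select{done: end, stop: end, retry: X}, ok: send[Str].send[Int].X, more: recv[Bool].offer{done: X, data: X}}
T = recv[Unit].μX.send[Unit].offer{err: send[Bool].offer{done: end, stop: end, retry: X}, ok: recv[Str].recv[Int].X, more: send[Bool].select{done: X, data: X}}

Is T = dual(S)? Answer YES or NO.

NO

send[Unit] | recv[Unit]  ok
  μX | μX  ok (rec unchanged)
    recv[Unit] | send[Unit]  ok
      offer{err,ok,more} | offer{err,ok,more}  ✗ choice polarity not flipped — not dual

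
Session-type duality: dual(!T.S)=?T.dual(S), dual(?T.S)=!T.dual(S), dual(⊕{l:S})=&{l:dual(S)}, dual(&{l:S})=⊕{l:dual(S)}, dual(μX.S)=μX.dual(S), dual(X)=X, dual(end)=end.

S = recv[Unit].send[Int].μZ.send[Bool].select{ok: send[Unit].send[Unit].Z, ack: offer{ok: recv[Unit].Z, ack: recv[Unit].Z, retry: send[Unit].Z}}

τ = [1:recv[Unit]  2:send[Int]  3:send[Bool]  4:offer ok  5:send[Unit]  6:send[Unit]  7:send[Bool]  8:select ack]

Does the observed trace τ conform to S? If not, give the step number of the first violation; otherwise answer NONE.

step 1: recv[Unit]  match  cont: send[Int].μZ.…
step 2: send[Int]  match  cont: μZ.…
step 3: send[Bool]  match  cont: select{ok: send[Unit].send[Unit].μZ.…, ack: offer{ok: recv[Unit].μZ.…, ack: recv[Unit].μZ.…, retry: send[Unit].μZ.…}}
step 4: got offer ok, protocol expects select ok or select ack  ✗

4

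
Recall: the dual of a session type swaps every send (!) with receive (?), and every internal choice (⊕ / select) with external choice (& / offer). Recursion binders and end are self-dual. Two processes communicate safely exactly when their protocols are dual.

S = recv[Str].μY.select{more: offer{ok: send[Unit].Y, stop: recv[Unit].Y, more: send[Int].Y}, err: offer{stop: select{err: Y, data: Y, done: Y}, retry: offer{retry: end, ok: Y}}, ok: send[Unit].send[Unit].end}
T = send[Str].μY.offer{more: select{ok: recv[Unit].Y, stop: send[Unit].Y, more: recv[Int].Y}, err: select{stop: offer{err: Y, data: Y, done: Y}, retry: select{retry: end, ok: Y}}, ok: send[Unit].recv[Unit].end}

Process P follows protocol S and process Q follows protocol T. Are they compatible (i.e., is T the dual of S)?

recv[Str] ‖ send[Str]  match
  μY ‖ μY  match (rec unchanged)
    select{more,err,ok} ‖ offer{more,err,ok}  match same labels
      [more]
        offer{ok,stop,more} ‖ select{ok,stop,more}  match same labels
          [ok]
            send[Unit] ‖ recv[Unit]  match
              Y ‖ Y  match
          [stop]
            recv[Unit] ‖ send[Unit]  match
              Y ‖ Y  match
          [more]
            send[Int] ‖ recv[Int]  match
              Y ‖ Y  match
      [err]
        offer{stop,retry} ‖ select{stop,retry}  match same labels
          [stop]
            select{err,data,done} ‖ offer{err,data,done}  match same labels
              [err]
                Y ‖ Y  match
              [data]
                Y ‖ Y  match
              [done]
                Y ‖ Y  match
          [retry]
            offer{retry,ok} ‖ select{retry,ok}  match same labels
              [retry]
                end ‖ end  match
              [ok]
                Y ‖ Y  match
      [ok]
        send[Unit] ‖ send[Unit]  ✗ same direction on both sides — not dual

NO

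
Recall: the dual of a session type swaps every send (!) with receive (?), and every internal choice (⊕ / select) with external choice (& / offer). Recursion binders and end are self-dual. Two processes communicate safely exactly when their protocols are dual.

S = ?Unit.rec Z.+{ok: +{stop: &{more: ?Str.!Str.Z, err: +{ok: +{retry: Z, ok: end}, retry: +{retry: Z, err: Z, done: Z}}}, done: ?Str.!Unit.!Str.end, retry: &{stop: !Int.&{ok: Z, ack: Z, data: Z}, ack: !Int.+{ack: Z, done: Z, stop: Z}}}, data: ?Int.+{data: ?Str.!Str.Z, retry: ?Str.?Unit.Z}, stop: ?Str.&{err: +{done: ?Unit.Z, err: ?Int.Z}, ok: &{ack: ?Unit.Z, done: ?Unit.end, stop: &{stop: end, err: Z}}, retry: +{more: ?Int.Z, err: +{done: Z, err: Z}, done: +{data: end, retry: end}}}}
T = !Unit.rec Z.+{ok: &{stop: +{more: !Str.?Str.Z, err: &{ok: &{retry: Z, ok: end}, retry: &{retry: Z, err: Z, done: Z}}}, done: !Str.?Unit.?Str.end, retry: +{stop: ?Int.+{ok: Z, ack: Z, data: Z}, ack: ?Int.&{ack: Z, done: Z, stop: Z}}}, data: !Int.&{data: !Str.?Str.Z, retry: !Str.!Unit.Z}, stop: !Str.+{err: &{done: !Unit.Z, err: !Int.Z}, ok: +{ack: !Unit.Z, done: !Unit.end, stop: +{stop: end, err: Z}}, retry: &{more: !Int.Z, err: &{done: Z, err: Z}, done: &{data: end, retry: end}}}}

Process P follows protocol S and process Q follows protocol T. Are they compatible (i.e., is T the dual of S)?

?Unit | !Unit  match
  rec Z | rec Z  match (rec unchanged)
    +{ok,data,stop} | +{ok,data,stop}  ✗ choice polarity not flipped — not dual

NO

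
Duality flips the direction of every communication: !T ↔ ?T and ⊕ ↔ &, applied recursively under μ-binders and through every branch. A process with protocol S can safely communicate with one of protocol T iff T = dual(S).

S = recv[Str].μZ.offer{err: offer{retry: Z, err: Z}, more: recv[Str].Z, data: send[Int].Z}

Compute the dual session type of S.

recv[Str] → send[Str]
  μZ → μZ  (binder kept)
    offer{err,more,data} → select{err,more,data}  (offer→select)
      [err]
        offer{retry,err} → select{retry,err}  (offer→select)
          [retry]
            dual(Z) = Z
          [err]
            dual(Z) = Z
      [more]
        recv[Str] → send[Str]
          dual(Z) = Z
      [data]
        send[Int] → recv[Int]
          dual(Z) = Z

send[Str].μZ.select{err: select{retry: Z, err: Z}, more: send[Str].Z, data: recv[Int].Z}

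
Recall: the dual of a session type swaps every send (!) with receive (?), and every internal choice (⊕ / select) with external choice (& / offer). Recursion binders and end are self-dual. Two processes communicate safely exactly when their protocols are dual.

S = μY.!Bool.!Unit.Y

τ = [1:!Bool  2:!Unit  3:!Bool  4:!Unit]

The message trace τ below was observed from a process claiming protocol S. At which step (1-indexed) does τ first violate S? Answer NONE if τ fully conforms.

[1] !Bool  ok  cont: !Unit.μY.…
[2] !Unit  ok  cont: μY.…
[3] !Bool  ok  cont: !Unit.μY.…
[4] !Unit  ok  cont: μY.…
trace exhausted — no violation

NONE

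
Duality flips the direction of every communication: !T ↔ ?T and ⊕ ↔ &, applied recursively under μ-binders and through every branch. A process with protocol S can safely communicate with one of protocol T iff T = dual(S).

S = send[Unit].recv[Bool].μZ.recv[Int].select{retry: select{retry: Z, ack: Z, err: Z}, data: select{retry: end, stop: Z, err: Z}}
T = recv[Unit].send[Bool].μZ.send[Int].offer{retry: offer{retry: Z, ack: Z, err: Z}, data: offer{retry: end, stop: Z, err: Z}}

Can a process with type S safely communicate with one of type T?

YES

send[Unit] ‖ recv[Unit]  match
  recv[Bool] ‖ send[Bool]  match
    μZ ‖ μZ  match (rec unchanged)
      recv[Int] ‖ send[Int]  match
        select{retry,data} ‖ offer{retry,data}  match label sets agree
          [retry]
            select{retry,ack,err} ‖ offer{retry,ack,err}  match label sets agree
              [retry]
                Z ‖ Z  match
              [ack]
                Z ‖ Z  match
              [err]
                Z ‖ Z  match
          [data]
            select{retry,stop,err} ‖ offer{retry,stop,err}  match label sets agree
              [retry]
                end ‖ end  match
              [stop]
                Z ‖ Z  match
              [err]
                Z ‖ Z  match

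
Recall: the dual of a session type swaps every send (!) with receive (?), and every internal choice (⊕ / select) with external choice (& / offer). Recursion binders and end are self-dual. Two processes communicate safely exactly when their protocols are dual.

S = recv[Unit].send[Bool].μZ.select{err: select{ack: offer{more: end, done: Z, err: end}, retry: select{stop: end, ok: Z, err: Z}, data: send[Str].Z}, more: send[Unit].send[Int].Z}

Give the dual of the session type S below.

send[Unit].recv[Bool].μZ.offer{err: offer{ack: select{more: end, done: Z, err: end}, retry: offer{stop: end, ok: Z, err: Z}, data: recv[Str].Z}, more: recv[Unit].recv[Int].Z}

recv[Unit] → send[Unit]
  send[Bool] → recv[Bool]
    μZ → μZ  (μ self-dual)
      select{err,more} → offer{err,more}  (internal→external)
        [err]
          select{ack,retry,data} → offer{ack,retry,data}  (internal→external)
            [ack]
              offer{more,done,err} → select{more,done,err}  (external→internal)
                [more]
                  end ↦ end
                [done]
                  Z ↦ Z
                [err]
                  end ↦ end
            [retry]
              select{stop,ok,err} → offer{stop,ok,err}  (internal→external)
                [stop]
                  end ↦ end
                [ok]
                  Z ↦ Z
                [err]
                  Z ↦ Z
            [data]
              send[Str] → recv[Str]
                Z ↦ Z
        [more]
          send[Unit] → recv[Unit]
            send[Int] → recv[Int]
              Z ↦ Z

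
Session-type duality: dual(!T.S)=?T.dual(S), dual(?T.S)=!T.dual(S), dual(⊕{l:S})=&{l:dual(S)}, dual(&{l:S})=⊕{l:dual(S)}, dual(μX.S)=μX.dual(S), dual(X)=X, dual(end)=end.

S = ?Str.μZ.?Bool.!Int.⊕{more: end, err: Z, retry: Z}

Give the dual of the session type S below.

?Str = !Str
  μZ = μZ  (binder kept)
    ?Bool = !Bool
      !Int = ?Int
        ⊕{more,err,retry} = &{more,err,retry}  (internal→external)
          [more]
            end ↦ end
          [err]
            Z ↦ Z
          [retry]
            Z ↦ Z

!Str.μZ.!Bool.?Int.&{more: end, err: Z, retry: Z}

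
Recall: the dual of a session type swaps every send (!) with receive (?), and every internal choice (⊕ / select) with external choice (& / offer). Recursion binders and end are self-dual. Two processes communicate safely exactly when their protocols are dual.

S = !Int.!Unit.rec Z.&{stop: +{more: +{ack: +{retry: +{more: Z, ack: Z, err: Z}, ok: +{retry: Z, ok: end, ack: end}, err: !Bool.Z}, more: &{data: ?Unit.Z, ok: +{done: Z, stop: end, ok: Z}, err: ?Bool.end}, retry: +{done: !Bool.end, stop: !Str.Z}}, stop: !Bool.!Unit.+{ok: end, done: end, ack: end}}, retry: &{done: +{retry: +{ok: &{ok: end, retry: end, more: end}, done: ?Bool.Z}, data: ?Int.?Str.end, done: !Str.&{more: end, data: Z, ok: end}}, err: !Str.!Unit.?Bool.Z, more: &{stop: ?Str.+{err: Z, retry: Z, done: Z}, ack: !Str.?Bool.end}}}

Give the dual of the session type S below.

?Int.?Unit.rec Z.+{stop: &{more: &{ack: &{retry: &{more: Z, ack: Z, err: Z}, ok: &{retry: Z, ok: end, ack: end}, err: ?Bool.Z}, more: +{data: !Unit.Z, ok: &{done: Z, stop: end, ok: Z}, err: !Bool.end}, retry: &{done: ?Bool.end, stop: ?Str.Z}}, stop: ?Bool.?Unit.&{ok: end, done: end, ack: end}}, retry: +{done: &{retry: &{ok: +{ok: end, retry: end, more: end}, done: !Bool.Z}, data: !Int.!Str.end, done: ?Str.+{more: end, data: Z, ok: end}}, err: ?Str.?Unit.!Bool.Z, more: +{stop: !Str.&{err: Z, retry: Z, done: Z}, ack: ?Str.!Bool.end}}}

!Int ↦ ?Int
  !Unit ↦ ?Unit
    rec Z ↦ rec Z  (rec unchanged)
      &{stop,retry} ↦ +{stop,retry}  (offer→select)
        • stop:
          +{more,stop} ↦ &{more,stop}  (internal→external)
            • more:
              +{ack,more,retry} ↦ &{ack,more,retry}  (internal→external)
                • ack:
                  +{retry,ok,err} ↦ &{retry,ok,err}  (internal→external)
                    • retry:
                      +{more,ack,err} ↦ &{more,ack,err}  (internal→external)
                        • more:
                          dual(Z) = Z
                        • ack:
                          dual(Z) = Z
                        • err:
                          dual(Z) = Z
                    • ok:
                      +{retry,ok,ack} ↦ &{retry,ok,ack}  (internal→external)
                        • retry:
                          dual(Z) = Z
                        • ok:
                          dual(end) = end
                        • ack:
                          dual(end) = end
                    • err:
                      !Bool ↦ ?Bool
                        dual(Z) = Z
                • more:
                  &{data,ok,err} ↦ +{data,ok,err}  (offer→select)
                    • data:
                      ?Unit ↦ !Unit
                        dual(Z) = Z
                    • ok:
                      +{done,stop,ok} ↦ &{done,stop,ok}  (internal→external)
                        • done:
                          dual(Z) = Z
                        • stop:
                          dual(end) = end
                        • ok:
                          dual(Z) = Z
                    • err:
                      ?Bool ↦ !Bool
                        dual(end) = end
                • retry:
                  +{done,stop} ↦ &{done,stop}  (internal→external)
                    • done:
                      !Bool ↦ ?Bool
                        dual(end) = end
                    • stop:
                      !Str ↦ ?Str
                        dual(Z) = Z
            • stop:
              !Bool ↦ ?Bool
                !Unit ↦ ?Unit
                  +{ok,done,ack} ↦ &{ok,done,ack}  (internal→external)
                    • ok:
                      dual(end) = end
                    • done:
                      dual(end) = end
                    • ack:
                      dual(end) = end
        • retry:
          &{done,err,more} ↦ +{done,err,more}  (offer→select)
            • done:
              +{retry,data,done} ↦ &{retry,data,done}  (internal→external)
                • retry:
                  +{ok,done} ↦ &{ok,done}  (internal→external)
                    • ok:
                      &{ok,retry,more} ↦ +{ok,retry,more}  (offer→select)
                        • ok:
                          dual(end) = end
                        • retry:
                          dual(end) = end
                        • more:
                          dual(end) = end
                    • done:
                      ?Bool ↦ !Bool
                        dual(Z) = Z
                • data:
                  ?Int ↦ !Int
                    ?Str ↦ !Str
                      dual(end) = end
                • done:
                  !Str ↦ ?Str
                    &{more,data,ok} ↦ +{more,data,ok}  (offer→select)
                      • more:
                        dual(end) = end
                      • data:
                        dual(Z) = Z
                      • ok:
                        dual(end) = end
            • err:
              !Str ↦ ?Str
                !Unit ↦ ?Unit
                  ?Bool ↦ !Bool
                    dual(Z) = Z
            • more:
              &{stop,ack} ↦ +{stop,ack}  (offer→select)
                • stop:
                  ?Str ↦ !Str
                    +{err,retry,done} ↦ &{err,retry,done}  (internal→external)
                      • err:
                        dual(Z) = Z
                      • retry:
                        dual(Z) = Z
                      • done:
                        dual(Z) = Z
                • ack:
                  !Str ↦ ?Str
                    ?Bool ↦ !Bool
                      dual(end) = end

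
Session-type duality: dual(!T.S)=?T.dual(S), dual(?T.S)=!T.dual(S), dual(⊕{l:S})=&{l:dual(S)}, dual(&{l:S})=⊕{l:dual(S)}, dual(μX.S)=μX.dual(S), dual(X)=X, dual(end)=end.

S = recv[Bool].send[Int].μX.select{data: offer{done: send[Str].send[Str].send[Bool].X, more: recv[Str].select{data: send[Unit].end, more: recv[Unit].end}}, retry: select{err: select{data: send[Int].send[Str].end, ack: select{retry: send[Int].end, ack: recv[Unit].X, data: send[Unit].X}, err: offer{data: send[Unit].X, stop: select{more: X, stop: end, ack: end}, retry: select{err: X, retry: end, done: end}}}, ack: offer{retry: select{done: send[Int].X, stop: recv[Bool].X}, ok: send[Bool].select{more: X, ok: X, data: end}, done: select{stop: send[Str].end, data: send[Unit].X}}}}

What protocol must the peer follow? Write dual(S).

send[Bool].recv[Int].μX.offer{data: select{done: recv[Str].recv[Str].recv[Bool].X, more: send[Str].offer{data: recv[Unit].end, more: send[Unit].end}}, retry: offer{err: offer{data: recv[Int].recv[Str].end, ack: offer{retry: recv[Int].end, ack: send[Unit].X, data: recv[Unit].X}, err: select{data: recv[Unit].X, stop: offer{more: X, stop: end, ack: end}, retry: offer{err: X, retry: end, done: end}}}, ack: select{retry: offer{done: recv[Int].X, stop: send[Bool].X}, ok: recv[Bool].offer{more: X, ok: X, data: end}, done: offer{stop: recv[Str].end, data: recv[Unit].X}}}}

recv[Bool] ↦ send[Bool]
  send[Int] ↦ recv[Int]
    μX ↦ μX  (μ self-dual)
      select{data,retry} ↦ offer{data,retry}  (⊕→&)
        • data:
          offer{done,more} ↦ select{done,more}  (external→internal)
            • done:
              send[Str] ↦ recv[Str]
                send[Str] ↦ recv[Str]
                  send[Bool] ↦ recv[Bool]
                    X self-dual
            • more:
              recv[Str] ↦ send[Str]
                select{data,more} ↦ offer{data,more}  (⊕→&)
                  • data:
                    send[Unit] ↦ recv[Unit]
                      end self-dual
                  • more:
                    recv[Unit] ↦ send[Unit]
                      end self-dual
        • retry:
          select{err,ack} ↦ offer{err,ack}  (⊕→&)
            • err:
              select{data,ack,err} ↦ offer{data,ack,err}  (⊕→&)
                • data:
                  send[Int] ↦ recv[Int]
                    send[Str] ↦ recv[Str]
                      end self-dual
                • ack:
                  select{retry,ack,data} ↦ offer{retry,ack,data}  (⊕→&)
                    • retry:
                      send[Int] ↦ recv[Int]
                        end self-dual
                    • ack:
                      recv[Unit] ↦ send[Unit]
                        X self-dual
                    • data:
                      send[Unit] ↦ recv[Unit]
                        X self-dual
                • err:
                  offer{data,stop,retry} ↦ select{data,stop,retry}  (external→internal)
                    • data:
                      send[Unit] ↦ recv[Unit]
                        X self-dual
                    • stop:
                      select{more,stop,ack} ↦ offer{more,stop,ack}  (⊕→&)
                        • more:
                          X self-dual
                        • stop:
                          end self-dual
                        • ack:
                          end self-dual
                    • retry:
                      select{err,retry,done} ↦ offer{err,retry,done}  (⊕→&)
                        • err:
                          X self-dual
                        • retry:
                          end self-dual
                        • done:
                          end self-dual
            • ack:
              offer{retry,ok,done} ↦ select{retry,ok,done}  (external→internal)
                • retry:
                  select{done,stop} ↦ offer{done,stop}  (⊕→&)
                    • done:
                      send[Int] ↦ recv[Int]
                        X self-dual
                    • stop:
                      recv[Bool] ↦ send[Bool]
                        X self-dual
                • ok:
                  send[Bool] ↦ recv[Bool]
                    select{more,ok,data} ↦ offer{more,ok,data}  (⊕→&)
                      • more:
                        X self-dual
                      • ok:
                        X self-dual
                      • data:
                        end self-dual
                • done:
                  select{stop,data} ↦ offer{stop,data}  (⊕→&)
                    • stop:
                      send[Str] ↦ recv[Str]
                        end self-dual
                    • data:
                      send[Unit] ↦ recv[Unit]
                        X self-dual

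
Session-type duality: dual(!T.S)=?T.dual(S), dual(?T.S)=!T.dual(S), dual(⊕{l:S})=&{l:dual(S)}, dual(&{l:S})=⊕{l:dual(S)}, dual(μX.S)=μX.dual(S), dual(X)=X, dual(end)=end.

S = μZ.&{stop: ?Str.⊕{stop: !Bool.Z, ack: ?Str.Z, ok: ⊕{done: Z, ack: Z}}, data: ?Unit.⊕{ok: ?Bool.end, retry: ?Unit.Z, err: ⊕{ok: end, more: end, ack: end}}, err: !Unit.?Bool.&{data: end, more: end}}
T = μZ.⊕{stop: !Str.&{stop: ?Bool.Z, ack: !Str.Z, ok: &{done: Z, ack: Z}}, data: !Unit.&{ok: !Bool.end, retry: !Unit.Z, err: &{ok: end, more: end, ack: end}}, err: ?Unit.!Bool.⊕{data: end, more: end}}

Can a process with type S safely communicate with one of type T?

μZ vs μZ  ok (μ self-dual)
  &{stop,data,err} vs ⊕{stop,data,err}  ok label sets agree
    • stop:
      ?Str vs !Str  ok
        ⊕{stop,ack,ok} vs &{stop,ack,ok}  ok label sets agree
          • stop:
            !Bool vs ?Bool  ok
              Z vs Z  ok
          • ack:
            ?Str vs !Str  ok
              Z vs Z  ok
          • ok:
            ⊕{done,ack} vs &{done,ack}  ok label sets agree
              • done:
                Z vs Z  ok
              • ack:
                Z vs Z  ok
    • data:
      ?Unit vs !Unit  ok
        ⊕{ok,retry,err} vs &{ok,retry,err}  ok label sets agree
          • ok:
            ?Bool vs !Bool  ok
              end vs end  ok
          • retry:
            ?Unit vs !Unit  ok
              Z vs Z  ok
          • err:
            ⊕{ok,more,ack} vs &{ok,more,ack}  ok label sets agree
              • ok:
                end vs end  ok
              • more:
                end vs end  ok
              • ack:
                end vs end  ok
    • err:
      !Unit vs ?Unit  ok
        ?Bool vs !Bool  ok
          &{data,more} vs ⊕{data,more}  ok label sets agree
            • data:
              end vs end  ok
            • more:
              end vs end  ok

YES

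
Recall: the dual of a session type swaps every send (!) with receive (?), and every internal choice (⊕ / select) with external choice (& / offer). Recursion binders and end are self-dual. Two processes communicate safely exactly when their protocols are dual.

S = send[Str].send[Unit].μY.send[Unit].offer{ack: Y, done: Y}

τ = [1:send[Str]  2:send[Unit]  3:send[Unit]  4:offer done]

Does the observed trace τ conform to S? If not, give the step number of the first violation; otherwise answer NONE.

[1] send[Str]  ✓  cont: send[Unit].μY.…
[2] send[Unit]  ✓  cont: μY.…
[3] send[Unit]  ✓  cont: offer{ack: μY.…, done: μY.…}
[4] offer done  ✓  cont: μY.…
trace exhausted — no violation

NONE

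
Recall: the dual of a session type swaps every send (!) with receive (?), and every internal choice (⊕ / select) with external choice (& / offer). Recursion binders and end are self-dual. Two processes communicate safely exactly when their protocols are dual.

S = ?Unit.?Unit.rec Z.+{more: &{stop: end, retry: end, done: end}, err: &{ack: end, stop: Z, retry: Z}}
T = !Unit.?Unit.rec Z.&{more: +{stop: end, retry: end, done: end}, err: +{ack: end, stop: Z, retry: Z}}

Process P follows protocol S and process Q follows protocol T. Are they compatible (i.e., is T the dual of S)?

?Unit ‖ !Unit  ✓
  ?Unit ‖ ?Unit  ✗ same direction on both sides — not dual

NO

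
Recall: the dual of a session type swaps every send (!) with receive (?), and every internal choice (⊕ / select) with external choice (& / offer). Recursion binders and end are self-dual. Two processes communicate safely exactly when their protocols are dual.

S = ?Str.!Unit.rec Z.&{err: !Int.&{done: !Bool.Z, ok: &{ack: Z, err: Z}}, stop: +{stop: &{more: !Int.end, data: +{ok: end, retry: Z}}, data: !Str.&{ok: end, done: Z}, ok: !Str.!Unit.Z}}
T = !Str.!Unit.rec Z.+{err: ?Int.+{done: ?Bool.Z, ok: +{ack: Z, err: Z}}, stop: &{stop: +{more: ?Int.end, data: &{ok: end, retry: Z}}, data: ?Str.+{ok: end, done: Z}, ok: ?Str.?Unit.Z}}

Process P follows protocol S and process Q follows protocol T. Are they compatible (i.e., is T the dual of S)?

NO

?Str | !Str  match
  !Unit | !Unit  ✗ same direction on both sides — not dual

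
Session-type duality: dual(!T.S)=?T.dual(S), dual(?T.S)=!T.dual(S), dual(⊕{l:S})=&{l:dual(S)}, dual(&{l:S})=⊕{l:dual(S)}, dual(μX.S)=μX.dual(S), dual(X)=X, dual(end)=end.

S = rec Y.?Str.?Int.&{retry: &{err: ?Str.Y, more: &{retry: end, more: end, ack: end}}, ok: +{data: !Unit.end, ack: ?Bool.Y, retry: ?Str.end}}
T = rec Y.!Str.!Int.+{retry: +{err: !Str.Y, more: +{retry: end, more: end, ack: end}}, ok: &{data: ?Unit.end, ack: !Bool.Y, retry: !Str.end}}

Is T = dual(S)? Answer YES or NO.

YES

rec Y vs rec Y  ok (μ self-dual)
  ?Str vs !Str  ok
    ?Int vs !Int  ok
      &{retry,ok} vs +{retry,ok}  ok same labels
        • retry:
          &{err,more} vs +{err,more}  ok same labels
            • err:
              ?Str vs !Str  ok
                Y vs Y  ok
            • more:
              &{retry,more,ack} vs +{retry,more,ack}  ok same labels
                • retry:
                  end vs end  ok
                • more:
                  end vs end  ok
                • ack:
                  end vs end  ok
        • ok:
          +{data,ack,retry} vs &{data,ack,retry}  ok same labels
            • data:
              !Unit vs ?Unit  ok
                end vs end  ok
            • ack:
              ?Bool vs !Bool  ok
                Y vs Y  ok
            • retry:
              ?Str vs !Str  ok
                end vs end  ok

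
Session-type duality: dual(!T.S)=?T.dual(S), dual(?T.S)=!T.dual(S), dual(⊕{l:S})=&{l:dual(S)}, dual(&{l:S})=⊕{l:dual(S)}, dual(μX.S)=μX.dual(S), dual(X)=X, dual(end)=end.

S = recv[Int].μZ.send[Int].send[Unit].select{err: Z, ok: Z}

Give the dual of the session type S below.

send[Int].μZ.recv[Int].recv[Unit].offer{err: Z, ok: Z}

recv[Int] → send[Int]
  μZ → μZ  (rec unchanged)
    send[Int] → recv[Int]
      send[Unit] → recv[Unit]
        select{err,ok} → offer{err,ok}  (internal→external)
          case err:
            Z ↦ Z
          case ok:
            Z ↦ Z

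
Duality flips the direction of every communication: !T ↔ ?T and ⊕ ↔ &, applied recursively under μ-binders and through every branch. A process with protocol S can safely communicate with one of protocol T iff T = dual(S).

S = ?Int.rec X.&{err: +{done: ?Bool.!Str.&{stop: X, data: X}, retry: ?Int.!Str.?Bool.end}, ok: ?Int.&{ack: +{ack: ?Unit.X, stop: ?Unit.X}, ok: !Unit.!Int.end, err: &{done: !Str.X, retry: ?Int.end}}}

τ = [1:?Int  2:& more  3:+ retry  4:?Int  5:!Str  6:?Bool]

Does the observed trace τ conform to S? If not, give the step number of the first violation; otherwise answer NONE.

2

step 1: ?Int  match  state: rec X.…
step 2: got & more, protocol expects & err or & ok  ✗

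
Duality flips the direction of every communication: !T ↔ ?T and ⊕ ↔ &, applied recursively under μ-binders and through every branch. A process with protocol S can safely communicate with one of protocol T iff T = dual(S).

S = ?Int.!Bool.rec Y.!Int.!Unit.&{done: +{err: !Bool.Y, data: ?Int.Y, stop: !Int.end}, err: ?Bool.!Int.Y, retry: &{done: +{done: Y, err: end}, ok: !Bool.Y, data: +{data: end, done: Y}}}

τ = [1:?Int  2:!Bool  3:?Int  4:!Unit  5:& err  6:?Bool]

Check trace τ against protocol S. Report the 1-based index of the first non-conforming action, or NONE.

[1] ?Int  ✓  residual = !Bool.rec Y.…
[2] !Bool  ✓  residual = rec Y.…
[3] got ?Int, protocol expects !Int  ✗

3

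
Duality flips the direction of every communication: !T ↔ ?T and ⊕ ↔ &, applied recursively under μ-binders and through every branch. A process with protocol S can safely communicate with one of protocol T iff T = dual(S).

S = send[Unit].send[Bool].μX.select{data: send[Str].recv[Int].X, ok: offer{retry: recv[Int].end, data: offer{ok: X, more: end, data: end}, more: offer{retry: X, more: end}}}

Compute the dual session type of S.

send[Unit] → recv[Unit]
  send[Bool] → recv[Bool]
    μX → μX  (binder kept)
      select{data,ok} → offer{data,ok}  (internal→external)
        [data]
          send[Str] → recv[Str]
            recv[Int] → send[Int]
              X ↦ X
        [ok]
          offer{retry,data,more} → select{retry,data,more}  (external→internal)
            [retry]
              recv[Int] → send[Int]
                end ↦ end
            [data]
              offer{ok,more,data} → select{ok,more,data}  (external→internal)
                [ok]
                  X ↦ X
                [more]
                  end ↦ end
                [data]
                  end ↦ end
            [more]
              offer{retry,more} → select{retry,more}  (external→internal)
                [retry]
                  X ↦ X
                [more]
                  end ↦ end

recv[Unit].recv[Bool].μX.offer{data: recv[Str].send[Int].X, ok: select{retry: send[Int].end, data: select{ok: X, more: end, data: end}, more: select{retry: X, more: end}}}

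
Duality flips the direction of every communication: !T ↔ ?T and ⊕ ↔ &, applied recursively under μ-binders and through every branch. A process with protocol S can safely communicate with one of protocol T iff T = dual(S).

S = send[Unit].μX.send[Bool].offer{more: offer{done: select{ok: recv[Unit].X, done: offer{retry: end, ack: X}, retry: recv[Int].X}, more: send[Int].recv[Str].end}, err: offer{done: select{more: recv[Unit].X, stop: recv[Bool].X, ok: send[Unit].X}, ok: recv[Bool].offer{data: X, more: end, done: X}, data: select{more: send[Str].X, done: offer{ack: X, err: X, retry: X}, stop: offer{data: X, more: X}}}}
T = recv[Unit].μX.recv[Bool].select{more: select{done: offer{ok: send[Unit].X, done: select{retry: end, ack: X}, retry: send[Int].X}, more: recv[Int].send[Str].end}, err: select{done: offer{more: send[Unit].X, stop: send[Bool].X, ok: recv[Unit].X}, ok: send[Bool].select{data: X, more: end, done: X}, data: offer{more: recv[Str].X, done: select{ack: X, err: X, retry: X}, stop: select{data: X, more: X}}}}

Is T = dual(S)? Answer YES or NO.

YES

send[Unit] | recv[Unit]  match
  μX | μX  match (μ self-dual)
    send[Bool] | recv[Bool]  match
      offer{more,err} | select{more,err}  match labels match
        case more:
          offer{done,more} | select{done,more}  match labels match
            case done:
              select{ok,done,retry} | offer{ok,done,retry}  match labels match
                case ok:
                  recv[Unit] | send[Unit]  match
                    X | X  match
                case done:
                  offer{retry,ack} | select{retry,ack}  match labels match
                    case retry:
                      end | end  match
                    case ack:
                      X | X  match
                case retry:
                  recv[Int] | send[Int]  match
                    X | X  match
            case more:
              send[Int] | recv[Int]  match
                recv[Str] | send[Str]  match
                  end | end  match
        case err:
          offer{done,ok,data} | select{done,ok,data}  match labels match
            case done:
              select{more,stop,ok} | offer{more,stop,ok}  match labels match
                case more:
                  recv[Unit] | send[Unit]  match
                    X | X  match
                case stop:
                  recv[Bool] | send[Bool]  match
                    X | X  match
                case ok:
                  send[Unit] | recv[Unit]  match
                    X | X  match
            case ok:
              recv[Bool] | send[Bool]  match
                offer{data,more,done} | select{data,more,done}  match labels match
                  case data:
                    X | X  match
                  case more:
                    end | end  match
                  case done:
                    X | X  match
            case data:
              select{more,done,stop} | offer{more,done,stop}  match labels match
                case more:
                  send[Str] | recv[Str]  match
                    X | X  match
                case done:
                  offer{ack,err,retry} | select{ack,err,retry}  match labels match
                    case ack:
                      X | X  match
                    case err:
                      X | X  match
                    case retry:
                      X | X  match
                case stop:
                  offer{data,more} | select{data,more}  match labels match
                    case data:
                      X | X  match
                    case more:
                      X | X  match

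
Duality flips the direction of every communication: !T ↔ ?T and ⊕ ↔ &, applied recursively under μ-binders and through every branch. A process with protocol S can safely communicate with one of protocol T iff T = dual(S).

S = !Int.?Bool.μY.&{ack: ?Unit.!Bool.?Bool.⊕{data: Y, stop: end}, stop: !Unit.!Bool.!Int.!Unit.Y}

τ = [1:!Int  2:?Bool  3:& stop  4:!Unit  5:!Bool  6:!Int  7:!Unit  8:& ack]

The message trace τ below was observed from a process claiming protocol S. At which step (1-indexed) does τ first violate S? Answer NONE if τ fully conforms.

[1] !Int  ok  residual = ?Bool.μY.…
[2] ?Bool  ok  residual = μY.…
[3] & stop  ok  residual = !Unit.!Bool.!Int.!Unit.μY.…
[4] !Unit  ok  residual = !Bool.!Int.!Unit.μY.…
[5] !Bool  ok  residual = !Int.!Unit.μY.…
[6] !Int  ok  residual = !Unit.μY.…
[7] !Unit  ok  residual = μY.…
[8] & ack  ok  residual = ?Unit.!Bool.?Bool.⊕{data: μY.…, stop: end}
τ conforms to S (length 8)

NONE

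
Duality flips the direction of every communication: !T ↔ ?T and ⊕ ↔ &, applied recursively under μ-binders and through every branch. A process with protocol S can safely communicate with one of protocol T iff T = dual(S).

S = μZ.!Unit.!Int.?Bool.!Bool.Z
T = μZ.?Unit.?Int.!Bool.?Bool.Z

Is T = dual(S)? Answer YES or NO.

μZ | μZ  ok (rec unchanged)
  !Unit | ?Unit  ok
    !Int | ?Int  ok
      ?Bool | !Bool  ok
        !Bool | ?Bool  ok
          Z | Z  ok

YES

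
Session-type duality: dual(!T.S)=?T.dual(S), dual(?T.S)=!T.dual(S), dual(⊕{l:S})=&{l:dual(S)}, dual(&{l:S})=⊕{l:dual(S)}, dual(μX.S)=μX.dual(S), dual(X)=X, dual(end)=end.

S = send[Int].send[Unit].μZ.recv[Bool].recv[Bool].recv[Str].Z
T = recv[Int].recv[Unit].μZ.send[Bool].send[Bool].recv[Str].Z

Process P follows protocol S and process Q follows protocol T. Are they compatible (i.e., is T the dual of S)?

send[Int] | recv[Int]  ✓
  send[Unit] | recv[Unit]  ✓
    μZ | μZ  ✓ (μ self-dual)
      recv[Bool] | send[Bool]  ✓
        recv[Bool] | send[Bool]  ✓
          recv[Str] | recv[Str]  ✗ same direction on both sides — not dual

NO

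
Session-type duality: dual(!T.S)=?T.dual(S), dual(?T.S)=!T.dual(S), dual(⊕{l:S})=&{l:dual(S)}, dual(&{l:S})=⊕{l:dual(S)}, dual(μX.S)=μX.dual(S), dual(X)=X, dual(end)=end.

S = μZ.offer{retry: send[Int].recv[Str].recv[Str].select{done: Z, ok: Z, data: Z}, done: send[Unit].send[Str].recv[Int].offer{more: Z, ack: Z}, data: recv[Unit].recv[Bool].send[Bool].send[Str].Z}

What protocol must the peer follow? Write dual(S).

μZ.select{retry: recv[Int].send[Str].send[Str].offer{done: Z, ok: Z, data: Z}, done: recv[Unit].recv[Str].send[Int].select{more: Z, ack: Z}, data: send[Unit].send[Bool].recv[Bool].recv[Str].Z}

μZ = μZ  (μ self-dual)
  offer{retry,done,data} = select{retry,done,data}  (offer→select)
    • retry:
      send[Int] = recv[Int]
        recv[Str] = send[Str]
          recv[Str] = send[Str]
            select{done,ok,data} = offer{done,ok,data}  (select→offer)
              • done:
                Z ↦ Z
              • ok:
                Z ↦ Z
              • data:
                Z ↦ Z
    • done:
      send[Unit] = recv[Unit]
        send[Str] = recv[Str]
          recv[Int] = send[Int]
            offer{more,ack} = select{more,ack}  (offer→select)
              • more:
                Z ↦ Z
              • ack:
                Z ↦ Z
    • data:
      recv[Unit] = send[Unit]
        recv[Bool] = send[Bool]
          send[Bool] = recv[Bool]
            send[Str] = recv[Str]
              Z ↦ Z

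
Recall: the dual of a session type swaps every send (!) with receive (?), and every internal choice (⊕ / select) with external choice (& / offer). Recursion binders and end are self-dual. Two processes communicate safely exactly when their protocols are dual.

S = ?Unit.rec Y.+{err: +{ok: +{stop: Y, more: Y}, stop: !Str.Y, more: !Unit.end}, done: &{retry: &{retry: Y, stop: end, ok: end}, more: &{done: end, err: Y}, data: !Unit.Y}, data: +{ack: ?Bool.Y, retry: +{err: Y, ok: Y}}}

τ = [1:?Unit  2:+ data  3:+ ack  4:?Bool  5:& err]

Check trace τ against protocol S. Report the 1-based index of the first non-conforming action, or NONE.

5

@1 ?Unit  match  now at rec Y.…
@2 + data  match  now at +{ack: ?Bool.rec Y.…, retry: +{err: rec Y.…, ok: rec Y.…}}
@3 + ack  match  now at ?Bool.rec Y.…
@4 ?Bool  match  now at rec Y.…
@5 got & err, protocol expects + err or + done or + data  ✗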